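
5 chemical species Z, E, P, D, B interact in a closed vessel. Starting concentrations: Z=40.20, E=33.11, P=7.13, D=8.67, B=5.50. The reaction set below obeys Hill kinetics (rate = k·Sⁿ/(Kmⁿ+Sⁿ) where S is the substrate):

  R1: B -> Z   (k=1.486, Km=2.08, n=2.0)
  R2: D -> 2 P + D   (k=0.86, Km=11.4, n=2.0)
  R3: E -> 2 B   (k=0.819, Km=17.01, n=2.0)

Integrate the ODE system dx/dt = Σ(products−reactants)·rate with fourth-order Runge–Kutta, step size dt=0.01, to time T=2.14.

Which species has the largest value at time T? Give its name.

Dominant species at T: Z

RK4 with dt=0.01: 214 steps to T=2.14. Trajectory (selected grid times):
t=0.00: Z=40.20 E=33.11 P=7.13 D=8.67 B=5.50
t=0.24: Z=40.51 E=32.95 P=7.28 D=8.67 B=5.50
t=0.48: Z=40.82 E=32.80 P=7.43 D=8.67 B=5.50
t=0.71: Z=41.12 E=32.65 P=7.58 D=8.67 B=5.49
t=0.95: Z=41.43 E=32.50 P=7.73 D=8.67 B=5.49
t=1.19: Z=41.75 E=32.34 P=7.88 D=8.67 B=5.49
t=1.43: Z=42.06 E=32.19 P=8.03 D=8.67 B=5.48
t=1.66: Z=42.36 E=32.04 P=8.18 D=8.67 B=5.48
t=1.90: Z=42.67 E=31.89 P=8.33 D=8.67 B=5.47
t=2.14: Z=42.98 E=31.74 P=8.48 D=8.67 B=5.47
At T=2.14: Z=42.98 E=31.74 P=8.48 D=8.67 B=5.47; the largest is Z.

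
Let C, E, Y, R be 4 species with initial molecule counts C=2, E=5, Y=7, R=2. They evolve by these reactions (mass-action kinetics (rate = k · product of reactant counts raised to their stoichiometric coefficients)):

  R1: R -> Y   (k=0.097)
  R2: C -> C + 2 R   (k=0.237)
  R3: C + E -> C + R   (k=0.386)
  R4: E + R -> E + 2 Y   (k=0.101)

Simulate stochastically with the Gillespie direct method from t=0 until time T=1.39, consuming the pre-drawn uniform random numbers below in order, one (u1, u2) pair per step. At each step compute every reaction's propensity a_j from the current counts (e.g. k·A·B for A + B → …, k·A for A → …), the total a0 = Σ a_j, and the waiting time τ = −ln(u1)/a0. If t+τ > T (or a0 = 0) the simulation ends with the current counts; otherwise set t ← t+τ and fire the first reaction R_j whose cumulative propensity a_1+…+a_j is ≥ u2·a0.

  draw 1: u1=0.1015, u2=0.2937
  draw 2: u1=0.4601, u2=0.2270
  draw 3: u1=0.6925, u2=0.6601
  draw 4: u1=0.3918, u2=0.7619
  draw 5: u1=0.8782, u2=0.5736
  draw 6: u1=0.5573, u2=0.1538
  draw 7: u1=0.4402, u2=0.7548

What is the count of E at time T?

t=0.000: C=2 E=5 Y=7 R=2
Draw 1: a1=0.194, a2=0.474, a3=3.860, a4=1.010, a0=5.538; τ=−ln(0.1015)/5.538=0.413 → t=0.413; u2·a0=0.2937·5.538=1.627; a1+a2=0.668 < 1.627 ≤ a1+…+a3=4.528 → R3 fires; C=2 E=4 Y=7 R=3
Draw 2: a1=0.291, a2=0.474, a3=3.088, a4=1.212, a0=5.065; τ=−ln(0.4601)/5.065=0.153 → t=0.566; u2·a0=0.2270·5.065=1.150; a1+a2=0.765 < 1.150 ≤ a1+…+a3=3.853 → R3 fires; C=2 E=3 Y=7 R=4
Draw 3: a1=0.388, a2=0.474, a3=2.316, a4=1.212, a0=4.390; τ=−ln(0.6925)/4.390=0.084 → t=0.650; u2·a0=0.6601·4.390=2.898; a1+a2=0.862 < 2.898 ≤ a1+…+a3=3.178 → R3 fires; C=2 E=2 Y=7 R=5
Draw 4: a1=0.485, a2=0.474, a3=1.544, a4=1.010, a0=3.513; τ=−ln(0.3918)/3.513=0.267 → t=0.917; u2·a0=0.7619·3.513=2.677; a1+…+a3=2.503 < 2.677 ≤ a1+…+a4=3.513 → R4 fires; C=2 E=2 Y=9 R=4
Draw 5: a1=0.388, a2=0.474, a3=1.544, a4=0.808, a0=3.214; τ=−ln(0.8782)/3.214=0.040 → t=0.957; u2·a0=0.5736·3.214=1.844; a1+a2=0.862 < 1.844 ≤ a1+…+a3=2.406 → R3 fires; C=2 E=1 Y=9 R=5
Draw 6: a1=0.485, a2=0.474, a3=0.772, a4=0.505, a0=2.236; τ=−ln(0.5573)/2.236=0.261 → t=1.219; u2·a0=0.1538·2.236=0.344 ≤ a1=0.485 → R1 fires; C=2 E=1 Y=10 R=4
Draw 7: a1=0.388, a2=0.474, a3=0.772, a4=0.404, a0=2.038; τ=−ln(0.4402)/2.038=0.403 → t=1.621 > T=1.39: stop.
Read off E at T=1.39: 1

E at T = 1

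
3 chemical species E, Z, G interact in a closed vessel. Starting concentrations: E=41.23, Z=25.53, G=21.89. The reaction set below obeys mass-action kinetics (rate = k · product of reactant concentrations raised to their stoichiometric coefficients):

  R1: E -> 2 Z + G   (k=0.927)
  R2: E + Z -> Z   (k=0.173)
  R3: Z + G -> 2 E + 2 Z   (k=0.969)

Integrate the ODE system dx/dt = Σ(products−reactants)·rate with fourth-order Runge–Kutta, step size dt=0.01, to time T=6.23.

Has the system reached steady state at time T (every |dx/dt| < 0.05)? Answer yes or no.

RK4 with dt=0.01: 623 steps to T=6.23. Trajectory (selected grid times):
t=0.00: E=41.23 Z=25.53 G=21.89
t=0.69: E=0.06 Z=73.99 G=0.00
t=1.38: E=0.00 Z=74.00 G=0.00
t=2.08: E=0.00 Z=74.00 G=0.00
t=2.77: E=0.00 Z=74.00 G=0.00
t=3.46: E=0.00 Z=74.00 G=0.00
t=4.15: E=0.00 Z=74.00 G=0.00
t=4.85: E=0.00 Z=74.00 G=0.00
t=5.54: E=0.00 Z=74.00 G=0.00
t=6.23: E=0.00 Z=74.00 G=0.00
Rates at T: R1=0.0000, R2=0.0000, R3=0.0000
dx/dt at T (Σ net stoichiometry × rate): E=-0.0000, Z=+0.0000, G=-0.0000
Largest |dx/dt| is |-0.0000| (E) < 0.05 → steady.

Steady state at T: yes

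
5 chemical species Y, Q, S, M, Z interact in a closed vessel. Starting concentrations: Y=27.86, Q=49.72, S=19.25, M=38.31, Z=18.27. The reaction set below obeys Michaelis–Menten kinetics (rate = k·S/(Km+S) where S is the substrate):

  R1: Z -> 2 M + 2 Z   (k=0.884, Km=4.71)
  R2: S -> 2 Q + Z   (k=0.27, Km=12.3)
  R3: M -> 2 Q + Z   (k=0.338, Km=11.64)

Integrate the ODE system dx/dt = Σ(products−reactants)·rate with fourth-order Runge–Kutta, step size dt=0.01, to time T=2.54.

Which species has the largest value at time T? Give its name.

RK4 with dt=0.01: 254 steps to T=2.54. Trajectory (selected grid times):
t=0.00: Y=27.86 Q=49.72 S=19.25 M=38.31 Z=18.27
t=0.28: Y=27.86 Q=49.96 S=19.20 M=38.63 Z=18.59
t=0.56: Y=27.86 Q=50.20 S=19.16 M=38.95 Z=18.90
t=0.85: Y=27.86 Q=50.44 S=19.11 M=39.29 Z=19.23
t=1.13: Y=27.86 Q=50.68 S=19.06 M=39.62 Z=19.55
t=1.41: Y=27.86 Q=50.92 S=19.02 M=39.94 Z=19.87
t=1.69: Y=27.86 Q=51.16 S=18.97 M=40.27 Z=20.19
t=1.98: Y=27.86 Q=51.40 S=18.92 M=40.61 Z=20.52
t=2.26: Y=27.86 Q=51.64 S=18.88 M=40.94 Z=20.84
t=2.54: Y=27.86 Q=51.88 S=18.83 M=41.27 Z=21.16
At T=2.54: Y=27.86 Q=51.88 S=18.83 M=41.27 Z=21.16; the largest is Q.

Dominant species at T: Q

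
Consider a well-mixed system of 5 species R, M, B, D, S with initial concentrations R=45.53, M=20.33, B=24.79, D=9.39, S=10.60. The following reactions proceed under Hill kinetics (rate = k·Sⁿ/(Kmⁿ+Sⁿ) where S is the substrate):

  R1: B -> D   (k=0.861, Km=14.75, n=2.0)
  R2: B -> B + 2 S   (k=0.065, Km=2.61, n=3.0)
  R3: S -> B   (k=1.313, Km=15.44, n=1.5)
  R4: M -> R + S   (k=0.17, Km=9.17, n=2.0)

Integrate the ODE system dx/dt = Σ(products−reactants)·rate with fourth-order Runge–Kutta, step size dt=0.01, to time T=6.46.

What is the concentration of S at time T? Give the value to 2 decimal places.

RK4 with dt=0.01: 646 steps to T=6.46. Trajectory (selected grid times):
t=0.00: R=45.53 M=20.33 B=24.79 D=9.39 S=10.60
t=0.72: R=45.63 M=20.23 B=24.67 D=9.85 S=10.45
t=1.44: R=45.73 M=20.13 B=24.55 D=10.30 S=10.31
t=2.15: R=45.83 M=20.03 B=24.43 D=10.75 S=10.18
t=2.87: R=45.93 M=19.93 B=24.31 D=11.21 S=10.05
t=3.59: R=46.03 M=19.83 B=24.18 D=11.66 S=9.92
t=4.31: R=46.14 M=19.72 B=24.04 D=12.11 S=9.79
t=5.02: R=46.23 M=19.63 B=23.91 D=12.55 S=9.67
t=5.74: R=46.34 M=19.52 B=23.77 D=13.00 S=9.55
t=6.46: R=46.44 M=19.42 B=23.64 D=13.45 S=9.44
Read off S at T=6.46: 9.44

S at T = 9.44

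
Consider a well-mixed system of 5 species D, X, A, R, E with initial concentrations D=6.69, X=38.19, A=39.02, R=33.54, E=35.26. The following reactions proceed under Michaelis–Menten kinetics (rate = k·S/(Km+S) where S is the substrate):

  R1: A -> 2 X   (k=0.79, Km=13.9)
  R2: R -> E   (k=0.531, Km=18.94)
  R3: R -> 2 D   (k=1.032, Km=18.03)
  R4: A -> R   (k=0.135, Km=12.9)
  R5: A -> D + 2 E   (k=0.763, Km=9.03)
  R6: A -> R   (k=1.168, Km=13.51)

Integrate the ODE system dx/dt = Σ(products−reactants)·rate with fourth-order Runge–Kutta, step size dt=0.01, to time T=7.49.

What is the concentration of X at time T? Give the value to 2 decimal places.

X at T = 46.34

RK4 with dt=0.01: 749 steps to T=7.49. Trajectory (selected grid times):
t=0.00: D=6.69 X=38.19 A=39.02 R=33.54 E=35.26
t=0.83: D=8.32 X=39.15 A=37.23 R=33.50 E=36.57
t=1.66: D=9.94 X=40.10 A=35.46 R=33.45 E=37.86
t=2.50: D=11.57 X=41.05 A=33.69 R=33.39 E=39.16
t=3.33: D=13.18 X=41.97 A=31.96 R=33.32 E=40.44
t=4.16: D=14.78 X=42.87 A=30.26 R=33.24 E=41.70
t=4.99: D=16.38 X=43.76 A=28.59 R=33.15 E=42.95
t=5.83: D=17.98 X=44.65 A=26.93 R=33.04 E=44.20
t=6.66: D=19.56 X=45.50 A=25.32 R=32.92 E=45.42
t=7.49: D=21.13 X=46.34 A=23.74 R=32.79 E=46.63
Read off X at T=7.49: 46.34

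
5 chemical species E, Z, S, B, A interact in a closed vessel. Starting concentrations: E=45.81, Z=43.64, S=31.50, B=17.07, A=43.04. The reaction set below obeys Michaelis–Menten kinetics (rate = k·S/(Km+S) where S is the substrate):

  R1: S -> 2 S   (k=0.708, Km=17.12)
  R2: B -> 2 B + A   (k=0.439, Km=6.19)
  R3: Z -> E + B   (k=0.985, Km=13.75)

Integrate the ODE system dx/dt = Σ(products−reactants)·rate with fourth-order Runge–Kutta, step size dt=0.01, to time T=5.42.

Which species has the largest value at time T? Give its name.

RK4 with dt=0.01: 542 steps to T=5.42. Trajectory (selected grid times):
t=0.00: E=45.81 Z=43.64 S=31.50 B=17.07 A=43.04
t=0.60: E=46.26 Z=43.19 S=31.78 B=17.71 A=43.23
t=1.20: E=46.71 Z=42.74 S=32.05 B=18.36 A=43.43
t=1.81: E=47.16 Z=42.29 S=32.33 B=19.01 A=43.63
t=2.41: E=47.61 Z=41.84 S=32.61 B=19.66 A=43.83
t=3.01: E=48.05 Z=41.40 S=32.89 B=20.30 A=44.03
t=3.61: E=48.49 Z=40.96 S=33.17 B=20.95 A=44.23
t=4.22: E=48.94 Z=40.51 S=33.46 B=21.60 A=44.44
t=4.82: E=49.38 Z=40.07 S=33.74 B=22.25 A=44.65
t=5.42: E=49.82 Z=39.63 S=34.02 B=22.90 A=44.85
At T=5.42: E=49.82 Z=39.63 S=34.02 B=22.90 A=44.85; the largest is E.

Dominant species at T: E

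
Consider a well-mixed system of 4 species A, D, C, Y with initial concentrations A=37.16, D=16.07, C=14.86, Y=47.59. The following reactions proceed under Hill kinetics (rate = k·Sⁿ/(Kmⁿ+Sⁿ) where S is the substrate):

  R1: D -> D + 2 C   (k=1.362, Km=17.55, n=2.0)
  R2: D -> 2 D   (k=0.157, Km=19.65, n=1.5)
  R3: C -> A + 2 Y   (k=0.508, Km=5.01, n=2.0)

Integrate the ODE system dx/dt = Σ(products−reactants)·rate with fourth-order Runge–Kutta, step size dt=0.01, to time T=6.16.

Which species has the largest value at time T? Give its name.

RK4 with dt=0.01: 616 steps to T=6.16. Trajectory (selected grid times):
t=0.00: A=37.16 D=16.07 C=14.86 Y=47.59
t=0.68: A=37.47 D=16.12 C=15.39 Y=48.21
t=1.37: A=37.79 D=16.16 C=15.94 Y=48.85
t=2.05: A=38.10 D=16.21 C=16.47 Y=49.48
t=2.74: A=38.43 D=16.25 C=17.02 Y=50.12
t=3.42: A=38.74 D=16.30 C=17.56 Y=50.76
t=4.11: A=39.07 D=16.35 C=18.10 Y=51.41
t=4.79: A=39.39 D=16.39 C=18.64 Y=52.05
t=5.48: A=39.72 D=16.44 C=19.19 Y=52.71
t=6.16: A=40.04 D=16.49 C=19.74 Y=53.36
At T=6.16: A=40.04 D=16.49 C=19.74 Y=53.36; the largest is Y.

Dominant species at T: Y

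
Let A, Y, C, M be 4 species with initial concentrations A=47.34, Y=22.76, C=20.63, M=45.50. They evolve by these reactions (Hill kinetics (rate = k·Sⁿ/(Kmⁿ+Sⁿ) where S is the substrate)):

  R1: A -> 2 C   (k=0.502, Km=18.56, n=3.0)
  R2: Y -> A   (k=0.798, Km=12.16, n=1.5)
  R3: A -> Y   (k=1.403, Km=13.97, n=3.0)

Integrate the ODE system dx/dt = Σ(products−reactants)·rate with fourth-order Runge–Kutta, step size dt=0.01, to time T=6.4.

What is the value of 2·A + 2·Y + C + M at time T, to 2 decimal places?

Check how each reaction changes W = 2·A + 2·Y + C + M (weight of products minus weight of reactants):
R1: A -> 2 C: (1·2) − (2·1) = 2 − 2 = 0
R2: Y -> A: (2·1) − (2·1) = 2 − 2 = 0
R3: A -> Y: (2·1) − (2·1) = 2 − 2 = 0
Every reaction leaves W unchanged, so W is conserved and no simulation is needed: W(T) = W(0) = 2·47.34 + 2·22.76 + 20.63 + 45.50 = 206.33

Value at T = 206.33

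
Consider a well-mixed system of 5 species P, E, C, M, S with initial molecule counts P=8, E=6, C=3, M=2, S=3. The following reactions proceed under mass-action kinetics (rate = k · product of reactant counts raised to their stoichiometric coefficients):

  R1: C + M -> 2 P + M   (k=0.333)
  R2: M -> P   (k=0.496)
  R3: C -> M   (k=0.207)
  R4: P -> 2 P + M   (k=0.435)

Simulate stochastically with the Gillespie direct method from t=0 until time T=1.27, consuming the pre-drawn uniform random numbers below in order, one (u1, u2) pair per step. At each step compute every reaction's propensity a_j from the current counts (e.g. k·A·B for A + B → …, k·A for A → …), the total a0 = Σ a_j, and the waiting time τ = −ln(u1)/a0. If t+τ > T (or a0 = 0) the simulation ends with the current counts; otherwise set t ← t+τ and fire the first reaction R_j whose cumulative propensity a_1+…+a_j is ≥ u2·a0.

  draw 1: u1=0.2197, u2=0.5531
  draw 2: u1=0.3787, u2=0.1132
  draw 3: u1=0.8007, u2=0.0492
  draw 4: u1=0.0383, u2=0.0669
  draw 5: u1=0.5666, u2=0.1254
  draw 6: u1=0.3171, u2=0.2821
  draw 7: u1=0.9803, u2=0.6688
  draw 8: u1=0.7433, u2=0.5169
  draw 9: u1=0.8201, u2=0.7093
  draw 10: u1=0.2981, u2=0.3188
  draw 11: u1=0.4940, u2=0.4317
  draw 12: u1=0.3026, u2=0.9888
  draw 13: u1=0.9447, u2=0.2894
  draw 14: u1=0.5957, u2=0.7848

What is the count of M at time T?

M at T = 8

t=0.000: P=8 E=6 C=3 M=2 S=3
Draw 1: a1=1.998, a2=0.992, a3=0.621, a4=3.480, a0=7.091; τ=−ln(0.2197)/7.091=0.214 → t=0.214; u2·a0=0.5531·7.091=3.922; a1+…+a3=3.611 < 3.922 ≤ a1+…+a4=7.091 → R4 fires; P=9 E=6 C=3 M=3 S=3
Draw 2: a1=2.997, a2=1.488, a3=0.621, a4=3.915, a0=9.021; τ=−ln(0.3787)/9.021=0.108 → t=0.321; u2·a0=0.1132·9.021=1.021 ≤ a1=2.997 → R1 fires; P=11 E=6 C=2 M=3 S=3
Draw 3: a1=1.998, a2=1.488, a3=0.414, a4=4.785, a0=8.685; τ=−ln(0.8007)/8.685=0.026 → t=0.347; u2·a0=0.0492·8.685=0.427 ≤ a1=1.998 → R1 fires; P=13 E=6 C=1 M=3 S=3
Draw 4: a1=0.999, a2=1.488, a3=0.207, a4=5.655, a0=8.349; τ=−ln(0.0383)/8.349=0.391 → t=0.738; u2·a0=0.0669·8.349=0.559 ≤ a1=0.999 → R1 fires; P=15 E=6 C=0 M=3 S=3
Draw 5: a1=0.000, a2=1.488, a3=0.000, a4=6.525, a0=8.013; τ=−ln(0.5666)/8.013=0.071 → t=0.809; u2·a0=0.1254·8.013=1.005; a1=0.000 < 1.005 ≤ a1+a2=1.488 → R2 fires; P=16 E=6 C=0 M=2 S=3
Draw 6: a1=0.000, a2=0.992, a3=0.000, a4=6.960, a0=7.952; τ=−ln(0.3171)/7.952=0.144 → t=0.953; u2·a0=0.2821·7.952=2.243; a1+…+a3=0.992 < 2.243 ≤ a1+…+a4=7.952 → R4 fires; P=17 E=6 C=0 M=3 S=3
Draw 7: a1=0.000, a2=1.488, a3=0.000, a4=7.395, a0=8.883; τ=−ln(0.9803)/8.883=0.002 → t=0.955; u2·a0=0.6688·8.883=5.941; a1+…+a3=1.488 < 5.941 ≤ a1+…+a4=8.883 → R4 fires; P=18 E=6 C=0 M=4 S=3
Draw 8: a1=0.000, a2=1.984, a3=0.000, a4=7.830, a0=9.814; τ=−ln(0.7433)/9.814=0.030 → t=0.985; u2·a0=0.5169·9.814=5.073; a1+…+a3=1.984 < 5.073 ≤ a1+…+a4=9.814 → R4 fires; P=19 E=6 C=0 M=5 S=3
Draw 9: a1=0.000, a2=2.480, a3=0.000, a4=8.265, a0=10.745; τ=−ln(0.8201)/10.745=0.018 → t=1.004; u2·a0=0.7093·10.745=7.621; a1+…+a3=2.480 < 7.621 ≤ a1+…+a4=10.745 → R4 fires; P=20 E=6 C=0 M=6 S=3
Draw 10: a1=0.000, a2=2.976, a3=0.000, a4=8.700, a0=11.676; τ=−ln(0.2981)/11.676=0.104 → t=1.108; u2·a0=0.3188·11.676=3.722; a1+…+a3=2.976 < 3.722 ≤ a1+…+a4=11.676 → R4 fires; P=21 E=6 C=0 M=7 S=3
Draw 11: a1=0.000, a2=3.472, a3=0.000, a4=9.135, a0=12.607; τ=−ln(0.4940)/12.607=0.056 → t=1.164; u2·a0=0.4317·12.607=5.442; a1+…+a3=3.472 < 5.442 ≤ a1+…+a4=12.607 → R4 fires; P=22 E=6 C=0 M=8 S=3
Draw 12: a1=0.000, a2=3.968, a3=0.000, a4=9.570, a0=13.538; τ=−ln(0.3026)/13.538=0.088 → t=1.252; u2·a0=0.9888·13.538=13.386; a1+…+a3=3.968 < 13.386 ≤ a1+…+a4=13.538 → R4 fires; P=23 E=6 C=0 M=9 S=3
Draw 13: a1=0.000, a2=4.464, a3=0.000, a4=10.005, a0=14.469; τ=−ln(0.9447)/14.469=0.004 → t=1.256; u2·a0=0.2894·14.469=4.187; a1=0.000 < 4.187 ≤ a1+a2=4.464 → R2 fires; P=24 E=6 C=0 M=8 S=3
Draw 14: a1=0.000, a2=3.968, a3=0.000, a4=10.440, a0=14.408; τ=−ln(0.5957)/14.408=0.036 → t=1.292 > T=1.27: stop.
Read off M at T=1.27: 8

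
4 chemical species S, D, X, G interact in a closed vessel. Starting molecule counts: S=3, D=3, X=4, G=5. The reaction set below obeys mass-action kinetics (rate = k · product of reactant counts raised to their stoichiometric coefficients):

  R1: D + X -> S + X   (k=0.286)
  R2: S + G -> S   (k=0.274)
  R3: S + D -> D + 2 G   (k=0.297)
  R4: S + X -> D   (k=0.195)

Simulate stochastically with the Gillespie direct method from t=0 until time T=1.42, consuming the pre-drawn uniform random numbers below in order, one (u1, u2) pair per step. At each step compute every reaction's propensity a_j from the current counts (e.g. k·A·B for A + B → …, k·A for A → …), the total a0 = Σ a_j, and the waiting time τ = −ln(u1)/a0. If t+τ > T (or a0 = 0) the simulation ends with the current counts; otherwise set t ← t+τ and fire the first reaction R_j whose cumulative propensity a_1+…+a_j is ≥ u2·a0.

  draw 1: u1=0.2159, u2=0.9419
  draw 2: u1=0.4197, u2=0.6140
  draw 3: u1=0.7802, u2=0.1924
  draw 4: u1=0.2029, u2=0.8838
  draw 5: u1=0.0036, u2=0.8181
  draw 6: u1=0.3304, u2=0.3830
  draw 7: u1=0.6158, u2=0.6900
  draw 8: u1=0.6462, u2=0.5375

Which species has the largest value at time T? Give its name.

Dominant species at T: G

t=0.000: S=3 D=3 X=4 G=5
Draw 1: a1=3.432, a2=4.110, a3=2.673, a4=2.340, a0=12.555; τ=−ln(0.2159)/12.555=0.122 → t=0.122; u2·a0=0.9419·12.555=11.826; a1+…+a3=10.215 < 11.826 ≤ a1+…+a4=12.555 → R4 fires; S=2 D=4 X=3 G=5
Draw 2: a1=3.432, a2=2.740, a3=2.376, a4=1.170, a0=9.718; τ=−ln(0.4197)/9.718=0.089 → t=0.211; u2·a0=0.6140·9.718=5.967; a1=3.432 < 5.967 ≤ a1+a2=6.172 → R2 fires; S=2 D=4 X=3 G=4
Draw 3: a1=3.432, a2=2.192, a3=2.376, a4=1.170, a0=9.170; τ=−ln(0.7802)/9.170=0.027 → t=0.239; u2·a0=0.1924·9.170=1.764 ≤ a1=3.432 → R1 fires; S=3 D=3 X=3 G=4
Draw 4: a1=2.574, a2=3.288, a3=2.673, a4=1.755, a0=10.290; τ=−ln(0.2029)/10.290=0.155 → t=0.394; u2·a0=0.8838·10.290=9.094; a1+…+a3=8.535 < 9.094 ≤ a1+…+a4=10.290 → R4 fires; S=2 D=4 X=2 G=4
Draw 5: a1=2.288, a2=2.192, a3=2.376, a4=0.780, a0=7.636; τ=−ln(0.0036)/7.636=0.737 → t=1.130; u2·a0=0.8181·7.636=6.247; a1+a2=4.480 < 6.247 ≤ a1+…+a3=6.856 → R3 fires; S=1 D=4 X=2 G=6
Draw 6: a1=2.288, a2=1.644, a3=1.188, a4=0.390, a0=5.510; τ=−ln(0.3304)/5.510=0.201 → t=1.331; u2·a0=0.3830·5.510=2.110 ≤ a1=2.288 → R1 fires; S=2 D=3 X=2 G=6
Draw 7: a1=1.716, a2=3.288, a3=1.782, a4=0.780, a0=7.566; τ=−ln(0.6158)/7.566=0.064 → t=1.395; u2·a0=0.6900·7.566=5.221; a1+a2=5.004 < 5.221 ≤ a1+…+a3=6.786 → R3 fires; S=1 D=3 X=2 G=8
Draw 8: a1=1.716, a2=2.192, a3=0.891, a4=0.390, a0=5.189; τ=−ln(0.6462)/5.189=0.084 → t=1.480 > T=1.42: stop.
At T=1.42: S=1 D=3 X=2 G=8; the largest is G.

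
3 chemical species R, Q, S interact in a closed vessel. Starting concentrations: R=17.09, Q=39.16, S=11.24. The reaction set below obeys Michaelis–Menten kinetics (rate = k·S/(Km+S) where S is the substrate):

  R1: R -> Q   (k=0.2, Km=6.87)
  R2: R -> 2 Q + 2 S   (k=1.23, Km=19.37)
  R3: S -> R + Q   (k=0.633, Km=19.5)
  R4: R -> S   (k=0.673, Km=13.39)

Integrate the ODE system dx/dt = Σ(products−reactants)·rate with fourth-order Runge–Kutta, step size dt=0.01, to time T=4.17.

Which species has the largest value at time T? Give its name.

RK4 with dt=0.01: 417 steps to T=4.17. Trajectory (selected grid times):
t=0.00: R=17.09 Q=39.16 S=11.24
t=0.46: R=16.70 Q=39.86 S=11.83
t=0.93: R=16.30 Q=40.57 S=12.42
t=1.39: R=15.93 Q=41.27 S=12.99
t=1.85: R=15.56 Q=41.96 S=13.55
t=2.32: R=15.19 Q=42.66 S=14.11
t=2.78: R=14.84 Q=43.34 S=14.64
t=3.24: R=14.50 Q=44.01 S=15.16
t=3.71: R=14.16 Q=44.70 S=15.69
t=4.17: R=13.83 Q=45.37 S=16.19
At T=4.17: R=13.83 Q=45.37 S=16.19; the largest is Q.

Dominant species at T: Q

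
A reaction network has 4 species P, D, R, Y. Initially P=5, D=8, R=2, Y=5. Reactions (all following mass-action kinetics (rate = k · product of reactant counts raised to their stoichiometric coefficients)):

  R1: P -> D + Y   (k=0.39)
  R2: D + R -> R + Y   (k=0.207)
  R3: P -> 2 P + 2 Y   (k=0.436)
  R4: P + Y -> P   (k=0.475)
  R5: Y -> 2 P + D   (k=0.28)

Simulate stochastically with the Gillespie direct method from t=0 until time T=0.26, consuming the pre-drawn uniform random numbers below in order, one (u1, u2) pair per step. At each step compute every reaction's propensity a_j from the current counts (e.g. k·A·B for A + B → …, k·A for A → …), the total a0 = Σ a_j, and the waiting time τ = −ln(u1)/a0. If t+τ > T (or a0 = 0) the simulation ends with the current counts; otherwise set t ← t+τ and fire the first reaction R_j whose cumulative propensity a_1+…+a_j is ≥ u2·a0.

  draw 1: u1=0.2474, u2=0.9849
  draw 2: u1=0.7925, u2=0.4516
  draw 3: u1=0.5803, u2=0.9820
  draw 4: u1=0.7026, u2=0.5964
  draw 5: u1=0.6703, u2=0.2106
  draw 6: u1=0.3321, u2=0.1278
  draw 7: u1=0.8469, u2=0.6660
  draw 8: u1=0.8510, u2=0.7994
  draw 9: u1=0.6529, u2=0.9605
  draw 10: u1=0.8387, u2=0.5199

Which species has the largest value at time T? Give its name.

Dominant species at T: D

t=0.000: P=5 D=8 R=2 Y=5
Draw 1: a1=1.950, a2=3.312, a3=2.180, a4=11.875, a5=1.400, a0=20.717; τ=−ln(0.2474)/20.717=0.067 → t=0.067; u2·a0=0.9849·20.717=20.404; a1+…+a4=19.317 < 20.404 ≤ a1+…+a5=20.717 → R5 fires; P=7 D=9 R=2 Y=4
Draw 2: a1=2.730, a2=3.726, a3=3.052, a4=13.300, a5=1.120, a0=23.928; τ=−ln(0.7925)/23.928=0.010 → t=0.077; u2·a0=0.4516·23.928=10.806; a1+…+a3=9.508 < 10.806 ≤ a1+…+a4=22.808 → R4 fires; P=7 D=9 R=2 Y=3
Draw 3: a1=2.730, a2=3.726, a3=3.052, a4=9.975, a5=0.840, a0=20.323; τ=−ln(0.5803)/20.323=0.027 → t=0.104; u2·a0=0.9820·20.323=19.957; a1+…+a4=19.483 < 19.957 ≤ a1+…+a5=20.323 → R5 fires; P=9 D=10 R=2 Y=2
Draw 4: a1=3.510, a2=4.140, a3=3.924, a4=8.550, a5=0.560, a0=20.684; τ=−ln(0.7026)/20.684=0.017 → t=0.121; u2·a0=0.5964·20.684=12.336; a1+…+a3=11.574 < 12.336 ≤ a1+…+a4=20.124 → R4 fires; P=9 D=10 R=2 Y=1
Draw 5: a1=3.510, a2=4.140, a3=3.924, a4=4.275, a5=0.280, a0=16.129; τ=−ln(0.6703)/16.129=0.025 → t=0.146; u2·a0=0.2106·16.129=3.397 ≤ a1=3.510 → R1 fires; P=8 D=11 R=2 Y=2
Draw 6: a1=3.120, a2=4.554, a3=3.488, a4=7.600, a5=0.560, a0=19.322; τ=−ln(0.3321)/19.322=0.057 → t=0.203; u2·a0=0.1278·19.322=2.469 ≤ a1=3.120 → R1 fires; P=7 D=12 R=2 Y=3
Draw 7: a1=2.730, a2=4.968, a3=3.052, a4=9.975, a5=0.840, a0=21.565; τ=−ln(0.8469)/21.565=0.008 → t=0.211; u2·a0=0.6660·21.565=14.362; a1+…+a3=10.750 < 14.362 ≤ a1+…+a4=20.725 → R4 fires; P=7 D=12 R=2 Y=2
Draw 8: a1=2.730, a2=4.968, a3=3.052, a4=6.650, a5=0.560, a0=17.960; τ=−ln(0.8510)/17.960=0.009 → t=0.220; u2·a0=0.7994·17.960=14.357; a1+…+a3=10.750 < 14.357 ≤ a1+…+a4=17.400 → R4 fires; P=7 D=12 R=2 Y=1
Draw 9: a1=2.730, a2=4.968, a3=3.052, a4=3.325, a5=0.280, a0=14.355; τ=−ln(0.6529)/14.355=0.030 → t=0.249; u2·a0=0.9605·14.355=13.788; a1+…+a3=10.750 < 13.788 ≤ a1+…+a4=14.075 → R4 fires; P=7 D=12 R=2 Y=0
Draw 10: a1=2.730, a2=4.968, a3=3.052, a4=0.000, a5=0.000, a0=10.750; τ=−ln(0.8387)/10.750=0.016 → t=0.266 > T=0.26: stop.
At T=0.26: P=7 D=12 R=2 Y=0; the largest is D.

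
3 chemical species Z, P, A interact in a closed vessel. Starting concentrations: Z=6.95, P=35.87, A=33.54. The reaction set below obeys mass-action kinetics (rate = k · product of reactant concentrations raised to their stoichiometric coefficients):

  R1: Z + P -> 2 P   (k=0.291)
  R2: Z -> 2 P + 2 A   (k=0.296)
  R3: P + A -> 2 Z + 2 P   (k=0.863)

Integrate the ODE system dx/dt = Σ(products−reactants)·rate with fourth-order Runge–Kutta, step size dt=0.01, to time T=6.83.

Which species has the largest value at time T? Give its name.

Dominant species at T: P

RK4 with dt=0.01: 683 steps to T=6.83. Trajectory (selected grid times):
t=0.00: Z=6.95 P=35.87 A=33.54
t=0.76: Z=0.00 P=149.16 A=0.00
t=1.52: Z=0.00 P=149.16 A=0.00
t=2.28: Z=0.00 P=149.16 A=0.00
t=3.04: Z=0.00 P=149.16 A=0.00
t=3.79: Z=0.00 P=149.16 A=0.00
t=4.55: Z=0.00 P=149.16 A=0.00
t=5.31: Z=0.00 P=149.16 A=0.00
t=6.07: Z=0.00 P=149.16 A=0.00
t=6.83: Z=0.00 P=149.16 A=0.00
At T=6.83: Z=0.00 P=149.16 A=0.00; the largest is P.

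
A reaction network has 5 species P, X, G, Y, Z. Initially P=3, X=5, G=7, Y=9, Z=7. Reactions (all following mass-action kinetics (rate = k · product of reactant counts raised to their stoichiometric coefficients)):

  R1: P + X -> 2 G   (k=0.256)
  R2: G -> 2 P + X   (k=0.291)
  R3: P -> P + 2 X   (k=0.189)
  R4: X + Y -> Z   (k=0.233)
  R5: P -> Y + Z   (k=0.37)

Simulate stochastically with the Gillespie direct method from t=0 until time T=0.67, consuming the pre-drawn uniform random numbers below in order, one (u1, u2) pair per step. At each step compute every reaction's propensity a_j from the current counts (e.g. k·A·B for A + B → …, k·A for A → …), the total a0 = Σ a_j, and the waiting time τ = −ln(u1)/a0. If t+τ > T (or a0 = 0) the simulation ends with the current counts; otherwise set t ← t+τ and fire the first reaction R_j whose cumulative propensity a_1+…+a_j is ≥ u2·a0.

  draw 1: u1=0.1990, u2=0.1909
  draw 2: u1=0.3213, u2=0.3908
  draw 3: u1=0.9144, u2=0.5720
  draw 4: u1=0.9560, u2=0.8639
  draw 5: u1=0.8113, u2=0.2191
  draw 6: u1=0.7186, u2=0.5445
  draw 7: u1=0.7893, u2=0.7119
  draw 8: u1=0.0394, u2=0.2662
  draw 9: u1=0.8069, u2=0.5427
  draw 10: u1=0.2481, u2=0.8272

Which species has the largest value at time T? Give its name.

t=0.000: P=3 X=5 G=7 Y=9 Z=7
Draw 1: a1=3.840, a2=2.037, a3=0.567, a4=10.485, a5=1.110, a0=18.039; τ=−ln(0.1990)/18.039=0.089 → t=0.089; u2·a0=0.1909·18.039=3.444 ≤ a1=3.840 → R1 fires; P=2 X=4 G=9 Y=9 Z=7
Draw 2: a1=2.048, a2=2.619, a3=0.378, a4=8.388, a5=0.740, a0=14.173; τ=−ln(0.3213)/14.173=0.080 → t=0.170; u2·a0=0.3908·14.173=5.539; a1+…+a3=5.045 < 5.539 ≤ a1+…+a4=13.433 → R4 fires; P=2 X=3 G=9 Y=8 Z=8
Draw 3: a1=1.536, a2=2.619, a3=0.378, a4=5.592, a5=0.740, a0=10.865; τ=−ln(0.9144)/10.865=0.008 → t=0.178; u2·a0=0.5720·10.865=6.215; a1+…+a3=4.533 < 6.215 ≤ a1+…+a4=10.125 → R4 fires; P=2 X=2 G=9 Y=7 Z=9
Draw 4: a1=1.024, a2=2.619, a3=0.378, a4=3.262, a5=0.740, a0=8.023; τ=−ln(0.9560)/8.023=0.006 → t=0.183; u2·a0=0.8639·8.023=6.931; a1+…+a3=4.021 < 6.931 ≤ a1+…+a4=7.283 → R4 fires; P=2 X=1 G=9 Y=6 Z=10
Draw 5: a1=0.512, a2=2.619, a3=0.378, a4=1.398, a5=0.740, a0=5.647; τ=−ln(0.8113)/5.647=0.037 → t=0.220; u2·a0=0.2191·5.647=1.237; a1=0.512 < 1.237 ≤ a1+a2=3.131 → R2 fires; P=4 X=2 G=8 Y=6 Z=10
Draw 6: a1=2.048, a2=2.328, a3=0.756, a4=2.796, a5=1.480, a0=9.408; τ=−ln(0.7186)/9.408=0.035 → t=0.256; u2·a0=0.5445·9.408=5.123; a1+a2=4.376 < 5.123 ≤ a1+…+a3=5.132 → R3 fires; P=4 X=4 G=8 Y=6 Z=10
Draw 7: a1=4.096, a2=2.328, a3=0.756, a4=5.592, a5=1.480, a0=14.252; τ=−ln(0.7893)/14.252=0.017 → t=0.272; u2·a0=0.7119·14.252=10.146; a1+…+a3=7.180 < 10.146 ≤ a1+…+a4=12.772 → R4 fires; P=4 X=3 G=8 Y=5 Z=11
Draw 8: a1=3.072, a2=2.328, a3=0.756, a4=3.495, a5=1.480, a0=11.131; τ=−ln(0.0394)/11.131=0.291 → t=0.563; u2·a0=0.2662·11.131=2.963 ≤ a1=3.072 → R1 fires; P=3 X=2 G=10 Y=5 Z=11
Draw 9: a1=1.536, a2=2.910, a3=0.567, a4=2.330, a5=1.110, a0=8.453; τ=−ln(0.8069)/8.453=0.025 → t=0.588; u2·a0=0.5427·8.453=4.587; a1+a2=4.446 < 4.587 ≤ a1+…+a3=5.013 → R3 fires; P=3 X=4 G=10 Y=5 Z=11
Draw 10: a1=3.072, a2=2.910, a3=0.567, a4=4.660, a5=1.110, a0=12.319; τ=−ln(0.2481)/12.319=0.113 → t=0.701 > T=0.67: stop.
At T=0.67: P=3 X=4 G=10 Y=5 Z=11; the largest is Z.

Dominant species at T: Z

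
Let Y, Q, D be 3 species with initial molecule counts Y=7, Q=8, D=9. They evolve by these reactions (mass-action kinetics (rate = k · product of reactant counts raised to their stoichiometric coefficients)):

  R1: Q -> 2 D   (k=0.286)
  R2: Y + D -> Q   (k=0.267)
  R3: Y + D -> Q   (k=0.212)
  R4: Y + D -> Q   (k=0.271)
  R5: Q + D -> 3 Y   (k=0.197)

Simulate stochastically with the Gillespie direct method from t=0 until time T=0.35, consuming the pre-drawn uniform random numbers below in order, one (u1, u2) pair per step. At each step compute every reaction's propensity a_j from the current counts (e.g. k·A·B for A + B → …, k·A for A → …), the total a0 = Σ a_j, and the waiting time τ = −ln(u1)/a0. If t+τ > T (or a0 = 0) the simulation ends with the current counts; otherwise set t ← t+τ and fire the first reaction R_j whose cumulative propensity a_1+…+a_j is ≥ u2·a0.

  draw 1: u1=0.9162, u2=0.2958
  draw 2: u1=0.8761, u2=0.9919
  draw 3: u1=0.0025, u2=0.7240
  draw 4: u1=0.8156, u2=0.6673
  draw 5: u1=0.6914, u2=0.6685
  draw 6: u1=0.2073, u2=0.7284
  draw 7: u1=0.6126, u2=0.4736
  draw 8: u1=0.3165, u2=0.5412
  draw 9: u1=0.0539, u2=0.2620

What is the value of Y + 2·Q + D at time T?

Check how each reaction changes W = Y + 2·Q + D (weight of products minus weight of reactants):
R1: Q -> 2 D: (1·2) − (2·1) = 2 − 2 = 0
R2: Y + D -> Q: (2·1) − (1·1 + 1·1) = 2 − 2 = 0
R3: Y + D -> Q: (2·1) − (1·1 + 1·1) = 2 − 2 = 0
R4: Y + D -> Q: (2·1) − (1·1 + 1·1) = 2 − 2 = 0
R5: Q + D -> 3 Y: (1·3) − (2·1 + 1·1) = 3 − 3 = 0
Every reaction leaves W unchanged, so W is conserved and no simulation is needed: W(T) = W(0) = 7 + 2·8 + 9 = 32

Value at T = 32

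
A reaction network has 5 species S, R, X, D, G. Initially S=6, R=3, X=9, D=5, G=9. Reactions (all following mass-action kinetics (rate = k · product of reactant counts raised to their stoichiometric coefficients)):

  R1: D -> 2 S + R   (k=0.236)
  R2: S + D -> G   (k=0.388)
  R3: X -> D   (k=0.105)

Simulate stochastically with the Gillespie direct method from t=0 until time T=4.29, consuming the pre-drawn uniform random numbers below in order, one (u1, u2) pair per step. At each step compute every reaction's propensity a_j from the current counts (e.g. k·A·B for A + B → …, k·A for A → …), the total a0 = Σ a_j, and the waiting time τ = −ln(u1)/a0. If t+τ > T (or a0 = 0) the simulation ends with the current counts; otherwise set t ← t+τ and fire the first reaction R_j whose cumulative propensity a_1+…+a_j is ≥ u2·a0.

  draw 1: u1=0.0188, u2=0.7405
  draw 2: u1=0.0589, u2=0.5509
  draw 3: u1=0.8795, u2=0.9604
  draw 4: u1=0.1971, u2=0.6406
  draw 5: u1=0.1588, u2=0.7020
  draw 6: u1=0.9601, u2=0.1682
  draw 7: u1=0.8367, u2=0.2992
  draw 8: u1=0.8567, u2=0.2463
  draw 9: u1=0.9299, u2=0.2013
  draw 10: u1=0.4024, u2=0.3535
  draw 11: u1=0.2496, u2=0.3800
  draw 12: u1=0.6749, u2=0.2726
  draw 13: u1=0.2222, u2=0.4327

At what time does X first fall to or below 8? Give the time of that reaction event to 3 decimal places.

t=0.000: S=6 R=3 X=9 D=5 G=9
Draw 1: a1=1.180, a2=11.640, a3=0.945, a0=13.765; τ=−ln(0.0188)/13.765=0.289 → t=0.289; u2·a0=0.7405·13.765=10.193; a1=1.180 < 10.193 ≤ a1+a2=12.820 → R2 fires; S=5 R=3 X=9 D=4 G=10
Draw 2: a1=0.944, a2=7.760, a3=0.945, a0=9.649; τ=−ln(0.0589)/9.649=0.293 → t=0.582; u2·a0=0.5509·9.649=5.316; a1=0.944 < 5.316 ≤ a1+a2=8.704 → R2 fires; S=4 R=3 X=9 D=3 G=11
Draw 3: a1=0.708, a2=4.656, a3=0.945, a0=6.309; τ=−ln(0.8795)/6.309=0.020 → t=0.603; u2·a0=0.9604·6.309=6.059; a1+a2=5.364 < 6.059 ≤ a1+…+a3=6.309 → R3 fires; S=4 R=3 X=8 D=4 G=11
Draw 4: a1=0.944, a2=6.208, a3=0.840, a0=7.992; τ=−ln(0.1971)/7.992=0.203 → t=0.806; u2·a0=0.6406·7.992=5.120; a1=0.944 < 5.120 ≤ a1+a2=7.152 → R2 fires; S=3 R=3 X=8 D=3 G=12
Draw 5: a1=0.708, a2=3.492, a3=0.840, a0=5.040; τ=−ln(0.1588)/5.040=0.365 → t=1.171; u2·a0=0.7020·5.040=3.538; a1=0.708 < 3.538 ≤ a1+a2=4.200 → R2 fires; S=2 R=3 X=8 D=2 G=13
Draw 6: a1=0.472, a2=1.552, a3=0.840, a0=2.864; τ=−ln(0.9601)/2.864=0.014 → t=1.185; u2·a0=0.1682·2.864=0.482; a1=0.472 < 0.482 ≤ a1+a2=2.024 → R2 fires; S=1 R=3 X=8 D=1 G=14
Draw 7: a1=0.236, a2=0.388, a3=0.840, a0=1.464; τ=−ln(0.8367)/1.464=0.122 → t=1.307; u2·a0=0.2992·1.464=0.438; a1=0.236 < 0.438 ≤ a1+a2=0.624 → R2 fires; S=0 R=3 X=8 D=0 G=15
Draw 8: a1=0.000, a2=0.000, a3=0.840, a0=0.840; τ=−ln(0.8567)/0.840=0.184 → t=1.491; u2·a0=0.2463·0.840=0.207; a1+a2=0.000 < 0.207 ≤ a1+…+a3=0.840 → R3 fires; S=0 R=3 X=7 D=1 G=15
Draw 9: a1=0.236, a2=0.000, a3=0.735, a0=0.971; τ=−ln(0.9299)/0.971=0.075 → t=1.566; u2·a0=0.2013·0.971=0.195 ≤ a1=0.236 → R1 fires; S=2 R=4 X=7 D=0 G=15
Draw 10: a1=0.000, a2=0.000, a3=0.735, a0=0.735; τ=−ln(0.4024)/0.735=1.239 → t=2.804; u2·a0=0.3535·0.735=0.260; a1+a2=0.000 < 0.260 ≤ a1+…+a3=0.735 → R3 fires; S=2 R=4 X=6 D=1 G=15
Draw 11: a1=0.236, a2=0.776, a3=0.630, a0=1.642; τ=−ln(0.2496)/1.642=0.845 → t=3.650; u2·a0=0.3800·1.642=0.624; a1=0.236 < 0.624 ≤ a1+a2=1.012 → R2 fires; S=1 R=4 X=6 D=0 G=16
Draw 12: a1=0.000, a2=0.000, a3=0.630, a0=0.630; τ=−ln(0.6749)/0.630=0.624 → t=4.274; u2·a0=0.2726·0.630=0.172; a1+a2=0.000 < 0.172 ≤ a1+…+a3=0.630 → R3 fires; S=1 R=4 X=5 D=1 G=16
Draw 13: a1=0.236, a2=0.388, a3=0.525, a0=1.149; τ=−ln(0.2222)/1.149=1.309 → t=5.583 > T=4.29: stop.
X first becomes ≤ 8 when it reaches 8 at the event at t=0.603.

Threshold first reached at t = 0.603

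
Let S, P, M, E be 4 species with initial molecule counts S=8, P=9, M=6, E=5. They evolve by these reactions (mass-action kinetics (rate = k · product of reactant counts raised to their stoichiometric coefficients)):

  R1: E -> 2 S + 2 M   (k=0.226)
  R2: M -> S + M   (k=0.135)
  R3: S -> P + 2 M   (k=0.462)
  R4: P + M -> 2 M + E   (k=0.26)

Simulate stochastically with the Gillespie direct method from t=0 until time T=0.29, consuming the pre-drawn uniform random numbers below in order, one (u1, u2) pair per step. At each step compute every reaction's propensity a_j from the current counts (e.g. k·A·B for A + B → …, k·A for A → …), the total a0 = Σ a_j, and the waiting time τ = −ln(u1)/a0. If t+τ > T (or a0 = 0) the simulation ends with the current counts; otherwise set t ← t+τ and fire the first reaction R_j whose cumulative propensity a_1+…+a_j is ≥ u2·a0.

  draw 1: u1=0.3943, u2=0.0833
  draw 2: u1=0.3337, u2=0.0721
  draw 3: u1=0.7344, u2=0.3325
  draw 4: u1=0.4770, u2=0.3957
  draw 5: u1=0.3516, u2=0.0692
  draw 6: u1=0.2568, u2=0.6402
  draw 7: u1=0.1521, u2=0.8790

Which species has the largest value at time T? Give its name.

Dominant species at T: S

t=0.000: S=8 P=9 M=6 E=5
Draw 1: a1=1.130, a2=0.810, a3=3.696, a4=14.040, a0=19.676; τ=−ln(0.3943)/19.676=0.047 → t=0.047; u2·a0=0.0833·19.676=1.639; a1=1.130 < 1.639 ≤ a1+a2=1.940 → R2 fires; S=9 P=9 M=6 E=5
Draw 2: a1=1.130, a2=0.810, a3=4.158, a4=14.040, a0=20.138; τ=−ln(0.3337)/20.138=0.054 → t=0.102; u2·a0=0.0721·20.138=1.452; a1=1.130 < 1.452 ≤ a1+a2=1.940 → R2 fires; S=10 P=9 M=6 E=5
Draw 3: a1=1.130, a2=0.810, a3=4.620, a4=14.040, a0=20.600; τ=−ln(0.7344)/20.600=0.015 → t=0.117; u2·a0=0.3325·20.600=6.849; a1+…+a3=6.560 < 6.849 ≤ a1+…+a4=20.600 → R4 fires; S=10 P=8 M=7 E=6
Draw 4: a1=1.356, a2=0.945, a3=4.620, a4=14.560, a0=21.481; τ=−ln(0.4770)/21.481=0.034 → t=0.151; u2·a0=0.3957·21.481=8.500; a1+…+a3=6.921 < 8.500 ≤ a1+…+a4=21.481 → R4 fires; S=10 P=7 M=8 E=7
Draw 5: a1=1.582, a2=1.080, a3=4.620, a4=14.560, a0=21.842; τ=−ln(0.3516)/21.842=0.048 → t=0.199; u2·a0=0.0692·21.842=1.511 ≤ a1=1.582 → R1 fires; S=12 P=7 M=10 E=6
Draw 6: a1=1.356, a2=1.350, a3=5.544, a4=18.200, a0=26.450; τ=−ln(0.2568)/26.450=0.051 → t=0.250; u2·a0=0.6402·26.450=16.933; a1+…+a3=8.250 < 16.933 ≤ a1+…+a4=26.450 → R4 fires; S=12 P=6 M=11 E=7
Draw 7: a1=1.582, a2=1.485, a3=5.544, a4=17.160, a0=25.771; τ=−ln(0.1521)/25.771=0.073 → t=0.324 > T=0.29: stop.
At T=0.29: S=12 P=6 M=11 E=7; the largest is S.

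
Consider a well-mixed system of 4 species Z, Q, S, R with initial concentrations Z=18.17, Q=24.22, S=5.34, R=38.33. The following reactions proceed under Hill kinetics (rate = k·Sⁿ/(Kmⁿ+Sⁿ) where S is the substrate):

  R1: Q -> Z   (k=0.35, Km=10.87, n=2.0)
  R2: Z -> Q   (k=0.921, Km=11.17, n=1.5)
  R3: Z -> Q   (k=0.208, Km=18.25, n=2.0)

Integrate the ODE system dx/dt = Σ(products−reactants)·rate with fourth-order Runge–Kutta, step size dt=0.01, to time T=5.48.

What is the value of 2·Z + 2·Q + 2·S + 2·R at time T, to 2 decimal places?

Value at T = 172.12

Check how each reaction changes W = 2·Z + 2·Q + 2·S + 2·R (weight of products minus weight of reactants):
R1: Q -> Z: (2·1) − (2·1) = 2 − 2 = 0
R2: Z -> Q: (2·1) − (2·1) = 2 − 2 = 0
R3: Z -> Q: (2·1) − (2·1) = 2 − 2 = 0
Every reaction leaves W unchanged, so W is conserved and no simulation is needed: W(T) = W(0) = 2·18.17 + 2·24.22 + 2·5.34 + 2·38.33 = 172.12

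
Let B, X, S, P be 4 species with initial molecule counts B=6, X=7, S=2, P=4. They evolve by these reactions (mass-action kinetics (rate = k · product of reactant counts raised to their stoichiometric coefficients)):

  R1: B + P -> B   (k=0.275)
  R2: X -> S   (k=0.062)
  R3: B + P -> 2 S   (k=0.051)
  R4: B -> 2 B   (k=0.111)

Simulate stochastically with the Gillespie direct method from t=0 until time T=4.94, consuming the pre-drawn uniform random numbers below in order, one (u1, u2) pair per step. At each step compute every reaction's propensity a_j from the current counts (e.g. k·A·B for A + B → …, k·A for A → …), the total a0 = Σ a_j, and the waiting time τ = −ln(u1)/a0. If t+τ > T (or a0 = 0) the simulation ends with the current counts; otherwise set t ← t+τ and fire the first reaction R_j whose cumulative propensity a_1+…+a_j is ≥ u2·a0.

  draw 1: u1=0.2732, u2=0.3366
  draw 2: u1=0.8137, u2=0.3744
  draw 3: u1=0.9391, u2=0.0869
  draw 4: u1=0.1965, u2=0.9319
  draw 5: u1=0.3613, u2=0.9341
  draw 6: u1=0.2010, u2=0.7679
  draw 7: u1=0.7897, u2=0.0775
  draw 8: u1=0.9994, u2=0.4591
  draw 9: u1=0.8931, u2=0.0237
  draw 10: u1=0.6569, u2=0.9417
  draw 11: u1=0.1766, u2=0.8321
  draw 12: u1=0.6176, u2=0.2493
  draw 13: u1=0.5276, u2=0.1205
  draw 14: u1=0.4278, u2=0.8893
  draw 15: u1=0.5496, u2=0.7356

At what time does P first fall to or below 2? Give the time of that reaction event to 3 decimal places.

Threshold first reached at t = 0.175

t=0.000: B=6 X=7 S=2 P=4
Draw 1: a1=6.600, a2=0.434, a3=1.224, a4=0.666, a0=8.924; τ=−ln(0.2732)/8.924=0.145 → t=0.145; u2·a0=0.3366·8.924=3.004 ≤ a1=6.600 → R1 fires; B=6 X=7 S=2 P=3
Draw 2: a1=4.950, a2=0.434, a3=0.918, a4=0.666, a0=6.968; τ=−ln(0.8137)/6.968=0.030 → t=0.175; u2·a0=0.3744·6.968=2.609 ≤ a1=4.950 → R1 fires; B=6 X=7 S=2 P=2
Draw 3: a1=3.300, a2=0.434, a3=0.612, a4=0.666, a0=5.012; τ=−ln(0.9391)/5.012=0.013 → t=0.188; u2·a0=0.0869·5.012=0.436 ≤ a1=3.300 → R1 fires; B=6 X=7 S=2 P=1
Draw 4: a1=1.650, a2=0.434, a3=0.306, a4=0.666, a0=3.056; τ=−ln(0.1965)/3.056=0.532 → t=0.720; u2·a0=0.9319·3.056=2.848; a1+…+a3=2.390 < 2.848 ≤ a1+…+a4=3.056 → R4 fires; B=7 X=7 S=2 P=1
Draw 5: a1=1.925, a2=0.434, a3=0.357, a4=0.777, a0=3.493; τ=−ln(0.3613)/3.493=0.291 → t=1.011; u2·a0=0.9341·3.493=3.263; a1+…+a3=2.716 < 3.263 ≤ a1+…+a4=3.493 → R4 fires; B=8 X=7 S=2 P=1
Draw 6: a1=2.200, a2=0.434, a3=0.408, a4=0.888, a0=3.930; τ=−ln(0.2010)/3.930=0.408 → t=1.420; u2·a0=0.7679·3.930=3.018; a1+a2=2.634 < 3.018 ≤ a1+…+a3=3.042 → R3 fires; B=7 X=7 S=4 P=0
Draw 7: a1=0.000, a2=0.434, a3=0.000, a4=0.777, a0=1.211; τ=−ln(0.7897)/1.211=0.195 → t=1.615; u2·a0=0.0775·1.211=0.094; a1=0.000 < 0.094 ≤ a1+a2=0.434 → R2 fires; B=7 X=6 S=5 P=0
Draw 8: a1=0.000, a2=0.372, a3=0.000, a4=0.777, a0=1.149; τ=−ln(0.9994)/1.149=0.001 → t=1.615; u2·a0=0.4591·1.149=0.528; a1+…+a3=0.372 < 0.528 ≤ a1+…+a4=1.149 → R4 fires; B=8 X=6 S=5 P=0
Draw 9: a1=0.000, a2=0.372, a3=0.000, a4=0.888, a0=1.260; τ=−ln(0.8931)/1.260=0.090 → t=1.705; u2·a0=0.0237·1.260=0.030; a1=0.000 < 0.030 ≤ a1+a2=0.372 → R2 fires; B=8 X=5 S=6 P=0
Draw 10: a1=0.000, a2=0.310, a3=0.000, a4=0.888, a0=1.198; τ=−ln(0.6569)/1.198=0.351 → t=2.056; u2·a0=0.9417·1.198=1.128; a1+…+a3=0.310 < 1.128 ≤ a1+…+a4=1.198 → R4 fires; B=9 X=5 S=6 P=0
Draw 11: a1=0.000, a2=0.310, a3=0.000, a4=0.999, a0=1.309; τ=−ln(0.1766)/1.309=1.325 → t=3.380; u2·a0=0.8321·1.309=1.089; a1+…+a3=0.310 < 1.089 ≤ a1+…+a4=1.309 → R4 fires; B=10 X=5 S=6 P=0
Draw 12: a1=0.000, a2=0.310, a3=0.000, a4=1.110, a0=1.420; τ=−ln(0.6176)/1.420=0.339 → t=3.720; u2·a0=0.2493·1.420=0.354; a1+…+a3=0.310 < 0.354 ≤ a1+…+a4=1.420 → R4 fires; B=11 X=5 S=6 P=0
Draw 13: a1=0.000, a2=0.310, a3=0.000, a4=1.221, a0=1.531; τ=−ln(0.5276)/1.531=0.418 → t=4.137; u2·a0=0.1205·1.531=0.184; a1=0.000 < 0.184 ≤ a1+a2=0.310 → R2 fires; B=11 X=4 S=7 P=0
Draw 14: a1=0.000, a2=0.248, a3=0.000, a4=1.221, a0=1.469; τ=−ln(0.4278)/1.469=0.578 → t=4.715; u2·a0=0.8893·1.469=1.306; a1+…+a3=0.248 < 1.306 ≤ a1+…+a4=1.469 → R4 fires; B=12 X=4 S=7 P=0
Draw 15: a1=0.000, a2=0.248, a3=0.000, a4=1.332, a0=1.580; τ=−ln(0.5496)/1.580=0.379 → t=5.094 > T=4.94: stop.
P first becomes ≤ 2 when it reaches 2 at the event at t=0.175.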